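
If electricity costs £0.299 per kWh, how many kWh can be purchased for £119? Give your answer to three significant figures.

£119 / £0.299 per kWh = 398 kWh

398 kWh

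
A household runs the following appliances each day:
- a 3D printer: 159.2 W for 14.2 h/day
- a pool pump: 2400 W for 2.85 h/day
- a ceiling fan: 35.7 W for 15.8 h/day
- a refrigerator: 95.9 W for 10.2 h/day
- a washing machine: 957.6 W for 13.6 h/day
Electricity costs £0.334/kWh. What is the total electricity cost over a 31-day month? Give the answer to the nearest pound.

3D printer: 159.2 W × 14.2 h × 31 d = 70,080 Wh = 70.08 kWh
pool pump: 2400 W × 2.85 h × 31 d = 212,040 Wh = 212 kWh
ceiling fan: 35.7 W × 15.8 h × 31 d = 17,486 Wh = 17.49 kWh
refrigerator: 95.9 W × 10.2 h × 31 d = 30,324 Wh = 30.32 kWh
washing machine: 957.6 W × 13.6 h × 31 d = 403,724 Wh = 403.7 kWh
Total energy = 70.08 + 212 + 17.49 + 30.32 + 403.7 = 733.7 kWh
Cost = 733.7 kWh × £0.334 = £245.04 ≈ £245

£245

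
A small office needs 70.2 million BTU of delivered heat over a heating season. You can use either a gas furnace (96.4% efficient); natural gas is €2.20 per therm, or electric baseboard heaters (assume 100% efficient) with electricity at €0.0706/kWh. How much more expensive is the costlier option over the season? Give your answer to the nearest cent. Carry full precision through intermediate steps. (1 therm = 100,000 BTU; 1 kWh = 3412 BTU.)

Heat load = 70.2 × 10⁶ BTU = 70,200,000 BTU
Gas: input = 70,200,000 / 0.964 = 72,821,577 BTU = 728.2 therm → 728.2 × €2.20 = €1,602.07
Electric: 70,200,000 BTU / 3412 = 20,570 kWh → × €0.0706 = €1,452.56
Difference = |€1,602.07 − €1,452.56| = €149.52

€149.52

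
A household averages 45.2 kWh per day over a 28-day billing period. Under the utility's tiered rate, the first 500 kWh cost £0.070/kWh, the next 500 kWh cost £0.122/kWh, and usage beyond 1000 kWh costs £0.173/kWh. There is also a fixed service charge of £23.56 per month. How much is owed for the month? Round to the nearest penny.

£165.51

Usage = 45.2 kWh/day × 28 days = 1265.6 kWh
First 500 kWh × £0.070 = £35.00
Next 500 kWh × £0.122 = £61.00
Remaining 265.6 kWh × £0.173 = £45.95
Energy charge = £141.95; + service £23.56 = £165.51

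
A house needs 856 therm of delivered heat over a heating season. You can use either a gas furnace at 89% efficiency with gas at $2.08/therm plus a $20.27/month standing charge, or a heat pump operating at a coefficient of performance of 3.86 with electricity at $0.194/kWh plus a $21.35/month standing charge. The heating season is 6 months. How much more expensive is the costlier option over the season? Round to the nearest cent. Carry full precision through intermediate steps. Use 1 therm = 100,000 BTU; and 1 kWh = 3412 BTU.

$733.16

Heat load = 856 therm × 100,000 = 85,600,000 BTU
Gas: input = 85,600,000 / 0.89 = 96,179,775 BTU = 961.8 therm → 961.8 × $2.08 = $2,000.54; + 6 × $20.27 standing = $2,122.16
Heat pump: 85,600,000 BTU / 3412 = 25,090 kWh heat; / 3.86 = 6,499 kWh in → × $0.194 = $1,260.90; + 6 × $21.35 standing = $1,389.00
Difference = |$2,122.16 − $1,389.00| = $733.16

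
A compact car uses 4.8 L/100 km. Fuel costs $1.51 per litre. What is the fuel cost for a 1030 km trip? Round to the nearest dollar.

$75

Fuel = 4.8 L/100 km × 1030 km / 100 = 49.44 L
Cost = 49.44 L × $1.51/L = $74.65 ≈ $75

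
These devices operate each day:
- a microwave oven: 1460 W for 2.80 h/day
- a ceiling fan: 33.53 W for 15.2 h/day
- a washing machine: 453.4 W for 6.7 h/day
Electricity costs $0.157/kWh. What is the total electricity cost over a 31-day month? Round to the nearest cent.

$37.16

microwave oven: 1460 W × 2.80 h × 31 d = 126,728 Wh = 126.7 kWh
ceiling fan: 33.53 W × 15.2 h × 31 d = 15,799 Wh = 15.8 kWh
washing machine: 453.4 W × 6.7 h × 31 d = 94,171 Wh = 94.17 kWh
Total energy = 126.7 + 15.8 + 94.17 = 236.7 kWh
Cost = 236.7 kWh × $0.157 = $37.16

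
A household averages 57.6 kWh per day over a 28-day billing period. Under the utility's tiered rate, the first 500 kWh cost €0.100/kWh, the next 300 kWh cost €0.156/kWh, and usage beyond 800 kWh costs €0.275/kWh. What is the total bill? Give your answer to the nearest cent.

€320.32

Usage = 57.6 kWh/day × 28 days = 1612.8 kWh
First 500 kWh × €0.100 = €50.00
Next 300 kWh × €0.156 = €46.80
Remaining 812.8 kWh × €0.275 = €223.52
Total = €320.32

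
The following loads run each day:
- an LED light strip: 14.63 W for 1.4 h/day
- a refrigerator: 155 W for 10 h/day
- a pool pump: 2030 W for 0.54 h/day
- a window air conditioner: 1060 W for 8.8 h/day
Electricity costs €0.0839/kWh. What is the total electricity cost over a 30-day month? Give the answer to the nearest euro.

LED light strip: 14.63 W × 1.4 h × 30 d = 614 Wh = 0.6145 kWh
refrigerator: 155 W × 10 h × 30 d = 46,500 Wh = 46.5 kWh
pool pump: 2030 W × 0.54 h × 30 d = 32,886 Wh = 32.89 kWh
window air conditioner: 1060 W × 8.8 h × 30 d = 279,840 Wh = 279.8 kWh
Total energy = 0.6145 + 46.5 + 32.89 + 279.8 = 359.8 kWh
Cost = 359.8 kWh × €0.0839 = €30.19 ≈ €30

€30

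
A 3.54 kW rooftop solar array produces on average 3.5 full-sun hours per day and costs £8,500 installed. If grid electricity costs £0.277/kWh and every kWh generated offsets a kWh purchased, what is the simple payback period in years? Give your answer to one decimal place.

Daily generation = 3.54 kW × 3.5 h = 12.39 kWh
Annual generation = 12.39 × 365 = 4522.4 kWh
Annual savings = 4522.4 × £0.277 = £1,252.69
Payback = £8,500 / £1,252.69 = 6.79 years

6.8 years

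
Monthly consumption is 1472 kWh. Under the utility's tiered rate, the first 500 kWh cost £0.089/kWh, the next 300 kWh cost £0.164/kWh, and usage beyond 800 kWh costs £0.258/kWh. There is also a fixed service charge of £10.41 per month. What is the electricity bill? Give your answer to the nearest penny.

£277.49

First 500 kWh × £0.089 = £44.50
Next 300 kWh × £0.164 = £49.20
Remaining 672 kWh × £0.258 = £173.38
Energy charge = £267.08; + service £10.41 = £277.49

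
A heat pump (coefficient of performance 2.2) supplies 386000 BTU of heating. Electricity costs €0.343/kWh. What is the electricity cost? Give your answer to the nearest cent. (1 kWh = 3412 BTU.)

Heat delivered = 386,000 BTU / 3412 = 113.1 kWh
Electrical input = 113.1 kWh / 2.2 = 51.42 kWh
Cost = 51.42 × €0.343/kWh = €17.64

€17.64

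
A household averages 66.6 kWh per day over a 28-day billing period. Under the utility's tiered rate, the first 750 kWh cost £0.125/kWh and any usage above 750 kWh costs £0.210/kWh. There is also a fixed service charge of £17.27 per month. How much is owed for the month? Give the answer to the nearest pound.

£345

Usage = 66.6 kWh/day × 28 days = 1864.8 kWh
First 750 kWh × £0.125 = £93.75
Remaining 1114.8 kWh × £0.210 = £234.11
Energy charge = £327.86; + service £17.27 = £345.13 ≈ £345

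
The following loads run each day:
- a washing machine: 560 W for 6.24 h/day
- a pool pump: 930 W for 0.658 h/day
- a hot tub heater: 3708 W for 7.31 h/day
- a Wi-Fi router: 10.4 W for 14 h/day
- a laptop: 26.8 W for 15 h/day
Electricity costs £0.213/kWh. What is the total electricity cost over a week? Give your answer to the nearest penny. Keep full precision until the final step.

washing machine: 560 W × 6.24 h × 7 d = 24,461 Wh = 24.46 kWh
pool pump: 930 W × 0.658 h × 7 d = 4,284 Wh = 4.284 kWh
hot tub heater: 3708 W × 7.31 h × 7 d = 189,738 Wh = 189.7 kWh
Wi-Fi router: 10.4 W × 14 h × 7 d = 1,019 Wh = 1.019 kWh
laptop: 26.8 W × 15 h × 7 d = 2,814 Wh = 2.814 kWh
Total energy = 24.46 + 4.284 + 189.7 + 1.019 + 2.814 = 222.3 kWh
Cost = 222.3 kWh × £0.213 = £47.35

£47.35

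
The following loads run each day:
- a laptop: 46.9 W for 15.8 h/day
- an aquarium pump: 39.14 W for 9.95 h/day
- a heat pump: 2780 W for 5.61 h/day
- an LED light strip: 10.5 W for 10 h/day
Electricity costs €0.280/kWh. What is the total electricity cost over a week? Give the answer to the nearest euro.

€33

laptop: 46.9 W × 15.8 h × 7 d = 5,187 Wh = 5.187 kWh
aquarium pump: 39.14 W × 9.95 h × 7 d = 2,726 Wh = 2.726 kWh
heat pump: 2780 W × 5.61 h × 7 d = 109,171 Wh = 109.2 kWh
LED light strip: 10.5 W × 10 h × 7 d = 735 Wh = 0.735 kWh
Total energy = 5.187 + 2.726 + 109.2 + 0.735 = 117.8 kWh
Cost = 117.8 kWh × €0.280 = €32.99 ≈ €33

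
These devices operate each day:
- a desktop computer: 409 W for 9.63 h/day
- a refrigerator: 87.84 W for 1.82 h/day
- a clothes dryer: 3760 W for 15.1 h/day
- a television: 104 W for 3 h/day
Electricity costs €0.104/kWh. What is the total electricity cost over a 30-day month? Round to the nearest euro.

€191

desktop computer: 409 W × 9.63 h × 30 d = 118,160 Wh = 118.2 kWh
refrigerator: 87.84 W × 1.82 h × 30 d = 4,796 Wh = 4.796 kWh
clothes dryer: 3760 W × 15.1 h × 30 d = 1,703,280 Wh = 1,703 kWh
television: 104 W × 3 h × 30 d = 9,360 Wh = 9.36 kWh
Total energy = 118.2 + 4.796 + 1,703 + 9.36 = 1,836 kWh
Cost = 1,836 kWh × €0.104 = €190.90 ≈ €191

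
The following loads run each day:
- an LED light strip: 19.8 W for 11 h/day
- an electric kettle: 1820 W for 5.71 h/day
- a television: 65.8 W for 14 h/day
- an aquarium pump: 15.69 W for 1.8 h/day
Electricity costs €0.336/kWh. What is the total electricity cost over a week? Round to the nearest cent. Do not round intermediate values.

€27.19

LED light strip: 19.8 W × 11 h × 7 d = 1,525 Wh = 1.525 kWh
electric kettle: 1820 W × 5.71 h × 7 d = 72,745 Wh = 72.75 kWh
television: 65.8 W × 14 h × 7 d = 6,448 Wh = 6.448 kWh
aquarium pump: 15.69 W × 1.8 h × 7 d = 198 Wh = 0.1977 kWh
Total energy = 1.525 + 72.75 + 6.448 + 0.1977 = 80.92 kWh
Cost = 80.92 kWh × €0.336 = €27.19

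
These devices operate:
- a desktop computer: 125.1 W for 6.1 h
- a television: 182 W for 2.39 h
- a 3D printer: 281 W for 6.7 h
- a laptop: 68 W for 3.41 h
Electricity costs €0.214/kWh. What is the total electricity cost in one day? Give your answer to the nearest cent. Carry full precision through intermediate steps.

desktop computer: 125.1 W × 6.1 h = 763 Wh = 0.7631 kWh
television: 182 W × 2.39 h = 435 Wh = 0.435 kWh
3D printer: 281 W × 6.7 h = 1,883 Wh = 1.883 kWh
laptop: 68 W × 3.41 h = 232 Wh = 0.2319 kWh
Total energy = 0.7631 + 0.435 + 1.883 + 0.2319 = 3.313 kWh
Cost = 3.313 kWh × €0.214 = €0.71

€0.71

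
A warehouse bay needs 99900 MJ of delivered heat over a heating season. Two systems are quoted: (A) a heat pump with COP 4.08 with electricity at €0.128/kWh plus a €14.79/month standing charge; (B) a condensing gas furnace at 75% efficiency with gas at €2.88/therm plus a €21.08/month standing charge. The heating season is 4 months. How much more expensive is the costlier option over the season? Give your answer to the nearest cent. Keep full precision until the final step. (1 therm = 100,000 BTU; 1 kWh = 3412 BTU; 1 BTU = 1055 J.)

Heat load = 99900 MJ = 99,900,000,000 J / 1055 = 94,691,943 BTU
Gas: input = 94,691,943 / 0.75 = 126,255,924 BTU = 1,263 therm → 1,263 × €2.88 = €3,636.17; + 4 × €21.08 standing = €3,720.49
Heat pump: 94,691,943 BTU / 3412 = 27,750 kWh heat; / 4.08 = 6,802 kWh in → × €0.128 = €870.67; + 4 × €14.79 standing = €929.83
Difference = |€3,720.49 − €929.83| = €2,790.66

€2790.66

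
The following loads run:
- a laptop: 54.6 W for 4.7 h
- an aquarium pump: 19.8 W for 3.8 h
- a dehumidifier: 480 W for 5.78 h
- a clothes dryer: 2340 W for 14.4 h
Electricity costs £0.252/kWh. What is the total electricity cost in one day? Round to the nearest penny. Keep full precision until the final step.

£9.27

laptop: 54.6 W × 4.7 h = 257 Wh = 0.2566 kWh
aquarium pump: 19.8 W × 3.8 h = 75 Wh = 0.07524 kWh
dehumidifier: 480 W × 5.78 h = 2,774 Wh = 2.774 kWh
clothes dryer: 2340 W × 14.4 h = 33,696 Wh = 33.7 kWh
Total energy = 0.2566 + 0.07524 + 2.774 + 33.7 = 36.8 kWh
Cost = 36.8 kWh × £0.252 = £9.27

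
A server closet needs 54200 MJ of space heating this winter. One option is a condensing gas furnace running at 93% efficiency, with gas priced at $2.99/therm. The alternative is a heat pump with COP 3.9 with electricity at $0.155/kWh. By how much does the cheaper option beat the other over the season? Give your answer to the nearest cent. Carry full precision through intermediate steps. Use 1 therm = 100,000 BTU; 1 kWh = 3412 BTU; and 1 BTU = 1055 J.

Heat load = 54200 MJ = 54,200,000,000 J / 1055 = 51,374,408 BTU
Gas: input = 51,374,408 / 0.93 = 55,241,298 BTU = 552.4 therm → 552.4 × $2.99 = $1,651.71
Heat pump: 51,374,408 BTU / 3412 = 15,060 kWh heat; / 3.9 = 3,861 kWh in → × $0.155 = $598.42
Difference = |$1,651.71 − $598.42| = $1,053.30

$1053.30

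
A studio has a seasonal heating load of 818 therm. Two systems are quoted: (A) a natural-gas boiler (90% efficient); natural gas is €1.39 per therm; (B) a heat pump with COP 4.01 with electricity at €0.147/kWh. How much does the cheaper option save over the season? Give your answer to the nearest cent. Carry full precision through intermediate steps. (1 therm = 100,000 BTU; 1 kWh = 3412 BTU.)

€384.50

Heat load = 818 therm × 100,000 = 81,800,000 BTU
Gas: input = 81,800,000 / 0.90 = 90,888,889 BTU = 908.9 therm → 908.9 × €1.39 = €1,263.36
Heat pump: 81,800,000 BTU / 3412 = 23,970 kWh heat; / 4.01 = 5,979 kWh in → × €0.147 = €878.86
Difference = |€1,263.36 − €878.86| = €384.50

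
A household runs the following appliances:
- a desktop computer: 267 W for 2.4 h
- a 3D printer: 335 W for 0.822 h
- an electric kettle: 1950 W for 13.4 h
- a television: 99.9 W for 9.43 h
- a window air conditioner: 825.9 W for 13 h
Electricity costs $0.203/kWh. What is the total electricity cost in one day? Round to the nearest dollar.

$8

desktop computer: 267 W × 2.4 h = 641 Wh = 0.6408 kWh
3D printer: 335 W × 0.822 h = 275 Wh = 0.2754 kWh
electric kettle: 1950 W × 13.4 h = 26,130 Wh = 26.13 kWh
television: 99.9 W × 9.43 h = 942 Wh = 0.9421 kWh
window air conditioner: 825.9 W × 13 h = 10,737 Wh = 10.74 kWh
Total energy = 0.6408 + 0.2754 + 26.13 + 0.9421 + 10.74 = 38.72 kWh
Cost = 38.72 kWh × $0.203 = $7.86 ≈ $8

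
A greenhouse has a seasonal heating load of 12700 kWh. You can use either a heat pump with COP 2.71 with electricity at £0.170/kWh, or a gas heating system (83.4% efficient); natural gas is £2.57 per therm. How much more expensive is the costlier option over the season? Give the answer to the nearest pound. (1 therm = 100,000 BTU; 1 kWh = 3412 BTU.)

£539

Heat load = 12700 kWh × 3412 = 43,332,400 BTU
Gas: input = 43,332,400 / 0.834 = 51,957,314 BTU = 519.6 therm → 519.6 × £2.57 = £1,335.30
Heat pump: 43,332,400 BTU / 3412 = 12,700 kWh heat; / 2.71 = 4,686 kWh in → × £0.170 = £796.68
Difference = |£1,335.30 − £796.68| = £538.62 ≈ £539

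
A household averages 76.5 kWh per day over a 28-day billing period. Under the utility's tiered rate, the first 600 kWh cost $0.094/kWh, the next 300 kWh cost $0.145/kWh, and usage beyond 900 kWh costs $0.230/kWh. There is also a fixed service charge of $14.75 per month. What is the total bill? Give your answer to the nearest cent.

$400.31

Usage = 76.5 kWh/day × 28 days = 2142 kWh
First 600 kWh × $0.094 = $56.40
Next 300 kWh × $0.145 = $43.50
Remaining 1242 kWh × $0.230 = $285.66
Energy charge = $385.56; + service $14.75 = $400.31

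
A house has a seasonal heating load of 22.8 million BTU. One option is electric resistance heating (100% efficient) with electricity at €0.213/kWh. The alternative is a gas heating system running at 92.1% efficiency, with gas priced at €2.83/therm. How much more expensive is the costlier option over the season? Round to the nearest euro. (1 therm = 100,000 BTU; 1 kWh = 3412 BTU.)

Heat load = 22.8 × 10⁶ BTU = 22,800,000 BTU
Gas: input = 22,800,000 / 0.921 = 24,755,700 BTU = 247.6 therm → 247.6 × €2.83 = €700.59
Electric: 22,800,000 BTU / 3412 = 6,682 kWh → × €0.213 = €1,423.33
Difference = |€700.59 − €1,423.33| = €722.74 ≈ €723

€723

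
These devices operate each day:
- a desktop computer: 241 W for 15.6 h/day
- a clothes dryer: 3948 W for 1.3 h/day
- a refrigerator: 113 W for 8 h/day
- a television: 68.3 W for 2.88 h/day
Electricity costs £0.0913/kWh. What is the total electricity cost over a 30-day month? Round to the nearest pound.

desktop computer: 241 W × 15.6 h × 30 d = 112,788 Wh = 112.8 kWh
clothes dryer: 3948 W × 1.3 h × 30 d = 153,972 Wh = 154 kWh
refrigerator: 113 W × 8 h × 30 d = 27,120 Wh = 27.12 kWh
television: 68.3 W × 2.88 h × 30 d = 5,901 Wh = 5.901 kWh
Total energy = 112.8 + 154 + 27.12 + 5.901 = 299.8 kWh
Cost = 299.8 kWh × £0.0913 = £27.37 ≈ £27

£27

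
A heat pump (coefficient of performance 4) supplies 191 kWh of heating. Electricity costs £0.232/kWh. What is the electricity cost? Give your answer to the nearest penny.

£11.08

Electrical input = 191 kWh / 4 = 47.75 kWh
Cost = 47.75 × £0.232/kWh = £11.08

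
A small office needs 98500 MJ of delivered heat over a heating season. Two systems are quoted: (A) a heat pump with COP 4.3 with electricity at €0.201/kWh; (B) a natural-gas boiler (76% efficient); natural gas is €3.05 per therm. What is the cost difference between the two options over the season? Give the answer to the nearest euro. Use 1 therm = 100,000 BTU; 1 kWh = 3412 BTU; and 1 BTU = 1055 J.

€2468

Heat load = 98500 MJ = 98,500,000,000 J / 1055 = 93,364,929 BTU
Gas: input = 93,364,929 / 0.76 = 122,848,591 BTU = 1,228 therm → 1,228 × €3.05 = €3,746.88
Heat pump: 93,364,929 BTU / 3412 = 27,360 kWh heat; / 4.3 = 6,364 kWh in → × €0.201 = €1,279.09
Difference = |€3,746.88 − €1,279.09| = €2,467.79 ≈ €2468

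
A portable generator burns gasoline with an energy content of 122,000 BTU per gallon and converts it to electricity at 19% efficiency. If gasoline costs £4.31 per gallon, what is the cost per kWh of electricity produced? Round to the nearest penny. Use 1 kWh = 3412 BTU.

Electrical output per gallon = 122,000 BTU × 0.19 / 3412 BTU/kWh = 6.794 kWh
Cost per kWh = £4.31 / 6.794 kWh = £0.634

£0.63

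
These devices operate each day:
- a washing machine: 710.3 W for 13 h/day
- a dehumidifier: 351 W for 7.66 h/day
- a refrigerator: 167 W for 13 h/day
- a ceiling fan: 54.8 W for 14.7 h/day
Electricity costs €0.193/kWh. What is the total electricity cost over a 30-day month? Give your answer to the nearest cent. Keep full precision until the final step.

€86.27

washing machine: 710.3 W × 13 h × 30 d = 277,017 Wh = 277 kWh
dehumidifier: 351 W × 7.66 h × 30 d = 80,660 Wh = 80.66 kWh
refrigerator: 167 W × 13 h × 30 d = 65,130 Wh = 65.13 kWh
ceiling fan: 54.8 W × 14.7 h × 30 d = 24,167 Wh = 24.17 kWh
Total energy = 277 + 80.66 + 65.13 + 24.17 = 447 kWh
Cost = 447 kWh × €0.193 = €86.27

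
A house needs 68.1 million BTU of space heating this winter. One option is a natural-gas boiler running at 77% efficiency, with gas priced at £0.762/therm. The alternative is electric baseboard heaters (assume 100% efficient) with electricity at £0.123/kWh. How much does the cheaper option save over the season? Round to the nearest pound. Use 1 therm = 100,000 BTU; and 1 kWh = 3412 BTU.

Heat load = 68.1 × 10⁶ BTU = 68,100,000 BTU
Gas: input = 68,100,000 / 0.77 = 88,441,558 BTU = 884.4 therm → 884.4 × £0.762 = £673.92
Electric: 68,100,000 BTU / 3412 = 19,960 kWh → × £0.123 = £2,454.95
Difference = |£673.92 − £2,454.95| = £1,781.03 ≈ £1781

£1781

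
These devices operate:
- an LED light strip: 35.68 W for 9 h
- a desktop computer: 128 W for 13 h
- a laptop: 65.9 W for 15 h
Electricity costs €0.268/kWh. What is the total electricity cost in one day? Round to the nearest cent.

LED light strip: 35.68 W × 9 h = 321 Wh = 0.3211 kWh
desktop computer: 128 W × 13 h = 1,664 Wh = 1.664 kWh
laptop: 65.9 W × 15 h = 989 Wh = 0.9885 kWh
Total energy = 0.3211 + 1.664 + 0.9885 = 2.974 kWh
Cost = 2.974 kWh × €0.268 = €0.80

€0.80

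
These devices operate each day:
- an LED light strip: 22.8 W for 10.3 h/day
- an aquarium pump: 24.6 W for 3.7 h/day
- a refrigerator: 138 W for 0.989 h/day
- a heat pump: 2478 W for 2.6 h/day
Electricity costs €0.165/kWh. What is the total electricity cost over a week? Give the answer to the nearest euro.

LED light strip: 22.8 W × 10.3 h × 7 d = 1,644 Wh = 1.644 kWh
aquarium pump: 24.6 W × 3.7 h × 7 d = 637 Wh = 0.6371 kWh
refrigerator: 138 W × 0.989 h × 7 d = 955 Wh = 0.9554 kWh
heat pump: 2478 W × 2.6 h × 7 d = 45,100 Wh = 45.1 kWh
Total energy = 1.644 + 0.6371 + 0.9554 + 45.1 = 48.34 kWh
Cost = 48.34 kWh × €0.165 = €7.98 ≈ €8

€8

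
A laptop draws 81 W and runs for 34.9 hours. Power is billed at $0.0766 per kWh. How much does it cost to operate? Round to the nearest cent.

Energy = 81 W × 34.9 h = 2,827 Wh = 2.827 kWh
Cost = 2.827 kWh × $0.0766/kWh = $0.22

$0.22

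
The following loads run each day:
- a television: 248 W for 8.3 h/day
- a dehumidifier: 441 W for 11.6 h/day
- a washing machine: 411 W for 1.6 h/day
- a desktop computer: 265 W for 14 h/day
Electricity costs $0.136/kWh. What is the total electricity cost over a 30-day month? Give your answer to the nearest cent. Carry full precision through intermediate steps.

television: 248 W × 8.3 h × 30 d = 61,752 Wh = 61.75 kWh
dehumidifier: 441 W × 11.6 h × 30 d = 153,468 Wh = 153.5 kWh
washing machine: 411 W × 1.6 h × 30 d = 19,728 Wh = 19.73 kWh
desktop computer: 265 W × 14 h × 30 d = 111,300 Wh = 111.3 kWh
Total energy = 61.75 + 153.5 + 19.73 + 111.3 = 346.2 kWh
Cost = 346.2 kWh × $0.136 = $47.09

$47.09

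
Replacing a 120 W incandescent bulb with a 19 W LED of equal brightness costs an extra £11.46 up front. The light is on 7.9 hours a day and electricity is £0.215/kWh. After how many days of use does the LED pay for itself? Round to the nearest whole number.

Power saved = 120 − 19 = 101 W
Daily energy saved = 101 W × 7.9 h = 797.9 Wh = 0.7979 kWh
Daily savings = 0.7979 × £0.215 = £0.1715
Payback = £11.46 / £0.1715 per day = 66.8 days

67 days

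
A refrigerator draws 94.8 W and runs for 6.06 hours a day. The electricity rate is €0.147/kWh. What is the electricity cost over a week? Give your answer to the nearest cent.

€0.59

Energy = 94.8 W × 6.06 h/day × 7 days = 4,021 Wh = 4.021 kWh
Cost = 4.021 kWh × €0.147/kWh = €0.59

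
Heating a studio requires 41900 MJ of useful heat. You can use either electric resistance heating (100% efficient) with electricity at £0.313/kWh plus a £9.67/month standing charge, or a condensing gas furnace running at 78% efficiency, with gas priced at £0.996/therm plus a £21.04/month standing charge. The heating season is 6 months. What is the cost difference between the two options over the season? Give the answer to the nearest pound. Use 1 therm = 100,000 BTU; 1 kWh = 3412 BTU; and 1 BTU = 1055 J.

Heat load = 41900 MJ = 41,900,000,000 J / 1055 = 39,715,640 BTU
Gas: input = 39,715,640 / 0.78 = 50,917,487 BTU = 509.2 therm → 509.2 × £0.996 = £507.14; + 6 × £21.04 standing = £633.38
Electric: 39,715,640 BTU / 3412 = 11,640 kWh → × £0.313 = £3,643.32; + 6 × £9.67 standing = £3,701.34
Difference = |£633.38 − £3,701.34| = £3,067.96 ≈ £3068

£3068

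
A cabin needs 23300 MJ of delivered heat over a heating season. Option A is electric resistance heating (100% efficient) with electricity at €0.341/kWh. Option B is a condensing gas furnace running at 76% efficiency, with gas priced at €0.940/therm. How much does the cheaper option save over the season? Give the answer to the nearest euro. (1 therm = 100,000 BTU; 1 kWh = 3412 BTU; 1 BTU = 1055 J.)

€1934

Heat load = 23300 MJ = 23,300,000,000 J / 1055 = 22,085,308 BTU
Gas: input = 22,085,308 / 0.76 = 29,059,616 BTU = 290.6 therm → 290.6 × €0.940 = €273.16
Electric: 22,085,308 BTU / 3412 = 6,473 kWh → × €0.341 = €2,207.24
Difference = |€273.16 − €2,207.24| = €1,934.08 ≈ €1934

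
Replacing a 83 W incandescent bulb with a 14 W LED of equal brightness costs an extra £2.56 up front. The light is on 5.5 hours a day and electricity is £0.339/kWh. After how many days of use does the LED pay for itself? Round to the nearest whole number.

20 days

Power saved = 83 − 14 = 69 W
Daily energy saved = 69 W × 5.5 h = 379.5 Wh = 0.3795 kWh
Daily savings = 0.3795 × £0.339 = £0.1287
Payback = £2.56 / £0.1287 per day = 19.9 days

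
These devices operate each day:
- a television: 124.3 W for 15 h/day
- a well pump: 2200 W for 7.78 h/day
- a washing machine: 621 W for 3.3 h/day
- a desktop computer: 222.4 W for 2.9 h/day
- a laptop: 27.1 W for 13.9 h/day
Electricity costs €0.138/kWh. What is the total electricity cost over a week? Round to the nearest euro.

€21

television: 124.3 W × 15 h × 7 d = 13,052 Wh = 13.05 kWh
well pump: 2200 W × 7.78 h × 7 d = 119,812 Wh = 119.8 kWh
washing machine: 621 W × 3.3 h × 7 d = 14,345 Wh = 14.35 kWh
desktop computer: 222.4 W × 2.9 h × 7 d = 4,515 Wh = 4.515 kWh
laptop: 27.1 W × 13.9 h × 7 d = 2,637 Wh = 2.637 kWh
Total energy = 13.05 + 119.8 + 14.35 + 4.515 + 2.637 = 154.4 kWh
Cost = 154.4 kWh × €0.138 = €21.30 ≈ €21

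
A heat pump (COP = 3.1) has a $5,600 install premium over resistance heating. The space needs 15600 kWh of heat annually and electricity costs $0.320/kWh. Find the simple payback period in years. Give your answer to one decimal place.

Resistance: 15600 kWh × $0.320 = $4,992.00/yr
Heat pump: 15600 / 3.1 = 5032 kWh in → × $0.320 = $1,610.32/yr
Annual savings = $3,381.68
Payback = $5,600 / $3,381.68 = 1.66 years

1.7 years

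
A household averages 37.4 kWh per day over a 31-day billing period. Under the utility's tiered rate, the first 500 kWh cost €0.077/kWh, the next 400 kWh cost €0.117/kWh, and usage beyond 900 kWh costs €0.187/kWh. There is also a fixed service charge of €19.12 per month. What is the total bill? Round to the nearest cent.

€152.93

Usage = 37.4 kWh/day × 31 days = 1159.4 kWh
First 500 kWh × €0.077 = €38.50
Next 400 kWh × €0.117 = €46.80
Remaining 259.4 kWh × €0.187 = €48.51
Energy charge = €133.81; + service €19.12 = €152.93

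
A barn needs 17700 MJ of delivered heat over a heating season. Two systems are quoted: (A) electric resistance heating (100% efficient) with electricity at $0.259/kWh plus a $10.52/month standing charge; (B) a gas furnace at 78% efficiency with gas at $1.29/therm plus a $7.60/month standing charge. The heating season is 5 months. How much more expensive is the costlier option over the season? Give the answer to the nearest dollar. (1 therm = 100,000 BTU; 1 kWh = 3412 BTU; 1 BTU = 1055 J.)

Heat load = 17700 MJ = 17,700,000,000 J / 1055 = 16,777,251 BTU
Gas: input = 16,777,251 / 0.78 = 21,509,296 BTU = 215.1 therm → 215.1 × $1.29 = $277.47; + 5 × $7.60 standing = $315.47
Electric: 16,777,251 BTU / 3412 = 4,917 kWh → × $0.259 = $1,273.54; + 5 × $10.52 standing = $1,326.14
Difference = |$315.47 − $1,326.14| = $1,010.67 ≈ $1011

$1011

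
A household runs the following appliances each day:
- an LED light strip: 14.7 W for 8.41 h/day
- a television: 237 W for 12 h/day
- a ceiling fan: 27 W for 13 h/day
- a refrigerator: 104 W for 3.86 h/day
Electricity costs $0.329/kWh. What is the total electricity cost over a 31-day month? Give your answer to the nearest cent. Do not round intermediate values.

LED light strip: 14.7 W × 8.41 h × 31 d = 3,832 Wh = 3.832 kWh
television: 237 W × 12 h × 31 d = 88,164 Wh = 88.16 kWh
ceiling fan: 27 W × 13 h × 31 d = 10,881 Wh = 10.88 kWh
refrigerator: 104 W × 3.86 h × 31 d = 12,445 Wh = 12.44 kWh
Total energy = 3.832 + 88.16 + 10.88 + 12.44 = 115.3 kWh
Cost = 115.3 kWh × $0.329 = $37.94

$37.94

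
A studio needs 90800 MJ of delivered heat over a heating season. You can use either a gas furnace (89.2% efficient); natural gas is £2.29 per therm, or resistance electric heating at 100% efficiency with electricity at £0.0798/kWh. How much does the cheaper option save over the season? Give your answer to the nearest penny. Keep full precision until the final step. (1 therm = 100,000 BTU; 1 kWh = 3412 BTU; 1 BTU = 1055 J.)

Heat load = 90800 MJ = 90,800,000,000 J / 1055 = 86,066,351 BTU
Gas: input = 86,066,351 / 0.892 = 96,486,940 BTU = 964.9 therm → 964.9 × £2.29 = £2,209.55
Electric: 86,066,351 BTU / 3412 = 25,220 kWh → × £0.0798 = £2,012.92
Difference = |£2,209.55 − £2,012.92| = £196.63

£196.63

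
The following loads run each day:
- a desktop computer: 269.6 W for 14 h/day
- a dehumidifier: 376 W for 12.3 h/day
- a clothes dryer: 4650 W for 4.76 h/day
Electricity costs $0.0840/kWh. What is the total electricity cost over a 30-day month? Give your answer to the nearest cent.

desktop computer: 269.6 W × 14 h × 30 d = 113,232 Wh = 113.2 kWh
dehumidifier: 376 W × 12.3 h × 30 d = 138,744 Wh = 138.7 kWh
clothes dryer: 4650 W × 4.76 h × 30 d = 664,020 Wh = 664 kWh
Total energy = 113.2 + 138.7 + 664 = 916 kWh
Cost = 916 kWh × $0.0840 = $76.94

$76.94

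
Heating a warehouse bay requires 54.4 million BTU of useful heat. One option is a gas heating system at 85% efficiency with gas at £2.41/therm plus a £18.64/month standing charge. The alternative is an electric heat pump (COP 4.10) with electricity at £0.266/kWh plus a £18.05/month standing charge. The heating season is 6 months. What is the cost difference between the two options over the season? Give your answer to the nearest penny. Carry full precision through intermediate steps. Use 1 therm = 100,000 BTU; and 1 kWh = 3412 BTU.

Heat load = 54.4 × 10⁶ BTU = 54,400,000 BTU
Gas: input = 54,400,000 / 0.85 = 64,000,000 BTU = 640 therm → 640 × £2.41 = £1,542.40; + 6 × £18.64 standing = £1,654.24
Heat pump: 54,400,000 BTU / 3412 = 15,940 kWh heat; / 4.10 = 3,889 kWh in → × £0.266 = £1,034.40; + 6 × £18.05 standing = £1,142.70
Difference = |£1,654.24 − £1,142.70| = £511.54

£511.54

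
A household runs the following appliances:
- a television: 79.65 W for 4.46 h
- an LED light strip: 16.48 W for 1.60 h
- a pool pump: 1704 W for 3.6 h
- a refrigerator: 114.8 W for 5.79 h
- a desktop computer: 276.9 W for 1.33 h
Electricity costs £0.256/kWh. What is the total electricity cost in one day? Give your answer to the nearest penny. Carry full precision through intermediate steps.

£1.93

television: 79.65 W × 4.46 h = 355 Wh = 0.3552 kWh
LED light strip: 16.48 W × 1.60 h = 26 Wh = 0.02637 kWh
pool pump: 1704 W × 3.6 h = 6,134 Wh = 6.134 kWh
refrigerator: 114.8 W × 5.79 h = 665 Wh = 0.6647 kWh
desktop computer: 276.9 W × 1.33 h = 368 Wh = 0.3683 kWh
Total energy = 0.3552 + 0.02637 + 6.134 + 0.6647 + 0.3683 = 7.549 kWh
Cost = 7.549 kWh × £0.256 = £1.93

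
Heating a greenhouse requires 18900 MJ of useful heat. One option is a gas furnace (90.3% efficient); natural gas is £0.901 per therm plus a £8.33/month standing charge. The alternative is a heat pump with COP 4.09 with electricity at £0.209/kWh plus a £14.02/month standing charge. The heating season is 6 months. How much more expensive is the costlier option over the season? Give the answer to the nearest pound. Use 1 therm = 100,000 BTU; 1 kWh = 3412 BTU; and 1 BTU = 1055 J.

Heat load = 18900 MJ = 18,900,000,000 J / 1055 = 17,914,692 BTU
Gas: input = 17,914,692 / 0.903 = 19,839,083 BTU = 198.4 therm → 198.4 × £0.901 = £178.75; + 6 × £8.33 standing = £228.73
Heat pump: 17,914,692 BTU / 3412 = 5,250 kWh heat; / 4.09 = 1,284 kWh in → × £0.209 = £268.30; + 6 × £14.02 standing = £352.42
Difference = |£228.73 − £352.42| = £123.69 ≈ £124

£124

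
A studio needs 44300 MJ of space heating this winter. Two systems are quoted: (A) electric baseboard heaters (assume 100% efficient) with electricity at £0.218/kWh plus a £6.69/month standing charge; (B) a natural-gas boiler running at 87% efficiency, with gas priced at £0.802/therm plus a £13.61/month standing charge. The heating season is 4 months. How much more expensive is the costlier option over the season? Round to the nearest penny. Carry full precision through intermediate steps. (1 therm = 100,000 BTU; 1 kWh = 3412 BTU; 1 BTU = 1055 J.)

Heat load = 44300 MJ = 44,300,000,000 J / 1055 = 41,990,521 BTU
Gas: input = 41,990,521 / 0.87 = 48,264,967 BTU = 482.6 therm → 482.6 × £0.802 = £387.09; + 4 × £13.61 standing = £441.53
Electric: 41,990,521 BTU / 3412 = 12,310 kWh → × £0.218 = £2,682.86; + 4 × £6.69 standing = £2,709.62
Difference = |£441.53 − £2,709.62| = £2,268.10

£2268.10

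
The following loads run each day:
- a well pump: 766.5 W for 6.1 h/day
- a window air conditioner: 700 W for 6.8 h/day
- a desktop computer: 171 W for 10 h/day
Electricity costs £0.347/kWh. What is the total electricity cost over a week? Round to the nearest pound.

£27

well pump: 766.5 W × 6.1 h × 7 d = 32,730 Wh = 32.73 kWh
window air conditioner: 700 W × 6.8 h × 7 d = 33,320 Wh = 33.32 kWh
desktop computer: 171 W × 10 h × 7 d = 11,970 Wh = 11.97 kWh
Total energy = 32.73 + 33.32 + 11.97 = 78.02 kWh
Cost = 78.02 kWh × £0.347 = £27.07 ≈ £27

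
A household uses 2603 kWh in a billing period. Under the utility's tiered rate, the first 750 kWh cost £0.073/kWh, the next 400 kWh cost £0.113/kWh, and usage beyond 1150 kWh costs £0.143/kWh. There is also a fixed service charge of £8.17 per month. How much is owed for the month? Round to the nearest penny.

First 750 kWh × £0.073 = £54.75
Next 400 kWh × £0.113 = £45.20
Remaining 1453 kWh × £0.143 = £207.78
Energy charge = £307.73; + service £8.17 = £315.90

£315.90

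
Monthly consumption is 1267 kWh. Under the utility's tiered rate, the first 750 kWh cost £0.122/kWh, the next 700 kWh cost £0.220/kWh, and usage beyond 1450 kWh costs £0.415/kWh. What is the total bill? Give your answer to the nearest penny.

£205.24

First 750 kWh × £0.122 = £91.50
Next 517 kWh × £0.220 = £113.74
Remaining tier: 0 kWh (not reached)
Total = £205.24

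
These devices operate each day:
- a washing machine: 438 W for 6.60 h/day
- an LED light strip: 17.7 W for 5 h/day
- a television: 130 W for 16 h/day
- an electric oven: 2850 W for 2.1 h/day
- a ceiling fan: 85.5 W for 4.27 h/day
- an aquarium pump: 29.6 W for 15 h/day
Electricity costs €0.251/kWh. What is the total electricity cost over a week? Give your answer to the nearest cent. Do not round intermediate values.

€20.83

washing machine: 438 W × 6.60 h × 7 d = 20,236 Wh = 20.24 kWh
LED light strip: 17.7 W × 5 h × 7 d = 620 Wh = 0.6195 kWh
television: 130 W × 16 h × 7 d = 14,560 Wh = 14.56 kWh
electric oven: 2850 W × 2.1 h × 7 d = 41,895 Wh = 41.9 kWh
ceiling fan: 85.5 W × 4.27 h × 7 d = 2,556 Wh = 2.556 kWh
aquarium pump: 29.6 W × 15 h × 7 d = 3,108 Wh = 3.108 kWh
Total energy = 20.24 + 0.6195 + 14.56 + 41.9 + 2.556 + 3.108 = 82.97 kWh
Cost = 82.97 kWh × €0.251 = €20.83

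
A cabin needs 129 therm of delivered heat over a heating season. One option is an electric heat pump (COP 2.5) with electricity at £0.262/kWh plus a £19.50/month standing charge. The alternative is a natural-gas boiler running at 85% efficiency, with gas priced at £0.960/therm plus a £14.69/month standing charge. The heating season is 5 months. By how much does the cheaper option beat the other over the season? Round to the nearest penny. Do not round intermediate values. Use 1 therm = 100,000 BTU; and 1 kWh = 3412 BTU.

Heat load = 129 therm × 100,000 = 12,900,000 BTU
Gas: input = 12,900,000 / 0.85 = 15,176,471 BTU = 151.8 therm → 151.8 × £0.960 = £145.69; + 5 × £14.69 standing = £219.14
Heat pump: 12,900,000 BTU / 3412 = 3,781 kWh heat; / 2.5 = 1,512 kWh in → × £0.262 = £396.23; + 5 × £19.50 standing = £493.73
Difference = |£219.14 − £493.73| = £274.58

£274.58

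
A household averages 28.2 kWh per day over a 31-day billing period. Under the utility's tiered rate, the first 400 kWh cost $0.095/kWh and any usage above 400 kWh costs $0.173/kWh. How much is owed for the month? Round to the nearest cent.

$120.04

Usage = 28.2 kWh/day × 31 days = 874.2 kWh
First 400 kWh × $0.095 = $38.00
Remaining 474.2 kWh × $0.173 = $82.04
Total = $120.04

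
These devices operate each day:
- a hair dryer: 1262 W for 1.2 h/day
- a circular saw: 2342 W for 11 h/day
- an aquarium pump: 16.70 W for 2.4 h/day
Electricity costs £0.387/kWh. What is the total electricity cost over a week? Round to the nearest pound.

£74

hair dryer: 1262 W × 1.2 h × 7 d = 10,601 Wh = 10.6 kWh
circular saw: 2342 W × 11 h × 7 d = 180,334 Wh = 180.3 kWh
aquarium pump: 16.70 W × 2.4 h × 7 d = 281 Wh = 0.2806 kWh
Total energy = 10.6 + 180.3 + 0.2806 = 191.2 kWh
Cost = 191.2 kWh × £0.387 = £74.00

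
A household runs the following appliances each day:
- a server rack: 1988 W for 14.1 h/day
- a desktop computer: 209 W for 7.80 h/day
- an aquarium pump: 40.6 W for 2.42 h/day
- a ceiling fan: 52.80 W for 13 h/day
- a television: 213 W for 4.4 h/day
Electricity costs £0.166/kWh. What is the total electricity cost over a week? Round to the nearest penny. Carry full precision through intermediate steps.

server rack: 1988 W × 14.1 h × 7 d = 196,216 Wh = 196.2 kWh
desktop computer: 209 W × 7.80 h × 7 d = 11,411 Wh = 11.41 kWh
aquarium pump: 40.6 W × 2.42 h × 7 d = 688 Wh = 0.6878 kWh
ceiling fan: 52.80 W × 13 h × 7 d = 4,805 Wh = 4.805 kWh
television: 213 W × 4.4 h × 7 d = 6,560 Wh = 6.56 kWh
Total energy = 196.2 + 11.41 + 0.6878 + 4.805 + 6.56 = 219.7 kWh
Cost = 219.7 kWh × £0.166 = £36.47

£36.47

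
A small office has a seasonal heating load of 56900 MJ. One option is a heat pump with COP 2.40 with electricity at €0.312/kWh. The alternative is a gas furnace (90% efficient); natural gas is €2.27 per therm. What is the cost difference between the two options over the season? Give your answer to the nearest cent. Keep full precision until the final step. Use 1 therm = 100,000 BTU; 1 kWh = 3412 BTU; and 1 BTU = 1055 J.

€694.59

Heat load = 56900 MJ = 56,900,000,000 J / 1055 = 53,933,649 BTU
Gas: input = 53,933,649 / 0.90 = 59,926,277 BTU = 599.3 therm → 599.3 × €2.27 = €1,360.33
Heat pump: 53,933,649 BTU / 3412 = 15,810 kWh heat; / 2.40 = 6,586 kWh in → × €0.312 = €2,054.92
Difference = |€1,360.33 − €2,054.92| = €694.59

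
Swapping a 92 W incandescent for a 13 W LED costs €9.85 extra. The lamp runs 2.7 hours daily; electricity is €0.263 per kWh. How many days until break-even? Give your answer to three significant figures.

176 days

Power saved = 92 − 13 = 79 W
Daily energy saved = 79 W × 2.7 h = 213.3 Wh = 0.2133 kWh
Daily savings = 0.2133 × €0.263 = €0.0561
Payback = €9.85 / €0.0561 per day = 175.6 days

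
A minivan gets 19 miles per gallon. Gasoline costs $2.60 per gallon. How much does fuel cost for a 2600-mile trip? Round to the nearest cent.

$355.79

Fuel = 2600 mi / 19 mpg = 136.8 gal
Cost = 136.8 gal × $2.60/gal = $355.79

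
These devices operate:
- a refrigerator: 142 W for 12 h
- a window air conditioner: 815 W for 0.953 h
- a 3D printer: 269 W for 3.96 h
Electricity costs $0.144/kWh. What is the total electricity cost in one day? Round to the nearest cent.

$0.51

refrigerator: 142 W × 12 h = 1,704 Wh = 1.704 kWh
window air conditioner: 815 W × 0.953 h = 777 Wh = 0.7767 kWh
3D printer: 269 W × 3.96 h = 1,065 Wh = 1.065 kWh
Total energy = 1.704 + 0.7767 + 1.065 = 3.546 kWh
Cost = 3.546 kWh × $0.144 = $0.51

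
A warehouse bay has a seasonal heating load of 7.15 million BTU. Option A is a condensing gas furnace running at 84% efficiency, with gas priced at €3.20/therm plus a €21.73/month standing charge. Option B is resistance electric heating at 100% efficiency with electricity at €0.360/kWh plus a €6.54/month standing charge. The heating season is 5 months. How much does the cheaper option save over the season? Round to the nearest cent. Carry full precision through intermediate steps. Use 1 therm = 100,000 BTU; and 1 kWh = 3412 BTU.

Heat load = 7.15 × 10⁶ BTU = 7,150,000 BTU
Gas: input = 7,150,000 / 0.84 = 8,511,905 BTU = 85.12 therm → 85.12 × €3.20 = €272.38; + 5 × €21.73 standing = €381.03
Electric: 7,150,000 BTU / 3412 = 2,096 kWh → × €0.360 = €754.40; + 5 × €6.54 standing = €787.10
Difference = |€381.03 − €787.10| = €406.07

€406.07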